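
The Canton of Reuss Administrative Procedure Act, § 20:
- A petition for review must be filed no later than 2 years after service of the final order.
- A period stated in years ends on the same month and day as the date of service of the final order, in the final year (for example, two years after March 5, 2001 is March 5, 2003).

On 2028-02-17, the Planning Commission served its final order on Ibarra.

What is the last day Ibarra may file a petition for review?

February 17, 2030

2 years after 2028-02-17 is February 17, 2030.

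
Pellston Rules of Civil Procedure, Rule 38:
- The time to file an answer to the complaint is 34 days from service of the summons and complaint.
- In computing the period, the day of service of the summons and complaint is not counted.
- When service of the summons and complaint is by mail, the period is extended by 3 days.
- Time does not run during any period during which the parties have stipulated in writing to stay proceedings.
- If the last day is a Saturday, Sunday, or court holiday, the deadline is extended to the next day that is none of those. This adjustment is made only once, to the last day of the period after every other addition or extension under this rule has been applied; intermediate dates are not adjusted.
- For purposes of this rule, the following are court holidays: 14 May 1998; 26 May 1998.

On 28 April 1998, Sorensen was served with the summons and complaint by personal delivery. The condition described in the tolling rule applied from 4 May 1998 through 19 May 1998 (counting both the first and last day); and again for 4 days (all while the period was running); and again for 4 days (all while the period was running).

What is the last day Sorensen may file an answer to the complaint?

34 days after 28 April 1998 is June 1, 1998.
Service was not by mail, so no mail extension applies.
From May 4, 1998 through May 19, 1998 inclusive is 16 days; tolling adds 16 days: June 1, 1998 + 16 days = June 17, 1998.
Tolling adds 4 days: June 17, 1998 + 4 days = June 21, 1998.
Tolling adds 4 days: June 21, 1998 + 4 days = June 25, 1998.
June 25, 1998 is a Thursday and not a court holiday, so no extension applies.

June 25, 1998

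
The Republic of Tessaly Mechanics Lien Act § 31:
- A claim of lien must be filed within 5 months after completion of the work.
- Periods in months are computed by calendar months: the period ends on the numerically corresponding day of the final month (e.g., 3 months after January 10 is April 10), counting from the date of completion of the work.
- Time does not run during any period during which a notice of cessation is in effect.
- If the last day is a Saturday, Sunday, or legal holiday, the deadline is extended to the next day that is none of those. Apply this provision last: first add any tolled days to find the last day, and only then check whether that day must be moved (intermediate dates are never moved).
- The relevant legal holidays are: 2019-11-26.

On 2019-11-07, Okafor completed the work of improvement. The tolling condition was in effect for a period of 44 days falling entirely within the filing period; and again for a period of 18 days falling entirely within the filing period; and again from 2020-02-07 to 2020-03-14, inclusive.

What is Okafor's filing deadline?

July 15, 2020

5 months after 2019-11-07 is April 7, 2020.
Tolling adds 44 days: April 7, 2020 + 44 days = May 21, 2020.
Tolling adds 18 days: May 21, 2020 + 18 days = June 8, 2020.
From February 7, 2020 through March 14, 2020 inclusive is 37 days; tolling adds 37 days: June 8, 2020 + 37 days = July 15, 2020.
July 15, 2020 is a Wednesday and not a legal holiday, so no extension applies.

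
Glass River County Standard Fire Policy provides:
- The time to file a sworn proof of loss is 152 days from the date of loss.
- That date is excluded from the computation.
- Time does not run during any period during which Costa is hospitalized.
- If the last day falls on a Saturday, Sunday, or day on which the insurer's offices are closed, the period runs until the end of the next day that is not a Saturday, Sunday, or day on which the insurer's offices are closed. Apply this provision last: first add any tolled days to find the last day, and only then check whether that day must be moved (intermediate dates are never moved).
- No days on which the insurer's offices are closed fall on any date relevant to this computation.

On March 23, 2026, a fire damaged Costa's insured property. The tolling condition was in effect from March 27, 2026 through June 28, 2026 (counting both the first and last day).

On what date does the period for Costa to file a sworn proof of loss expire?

152 days after March 23, 2026 is August 22, 2026.
From March 27, 2026 through June 28, 2026 inclusive is 94 days; tolling adds 94 days: August 22, 2026 + 94 days = November 24, 2026.
November 24, 2026 is a Tuesday and not a day on which the insurer's offices are closed, so no extension applies.

November 24, 2026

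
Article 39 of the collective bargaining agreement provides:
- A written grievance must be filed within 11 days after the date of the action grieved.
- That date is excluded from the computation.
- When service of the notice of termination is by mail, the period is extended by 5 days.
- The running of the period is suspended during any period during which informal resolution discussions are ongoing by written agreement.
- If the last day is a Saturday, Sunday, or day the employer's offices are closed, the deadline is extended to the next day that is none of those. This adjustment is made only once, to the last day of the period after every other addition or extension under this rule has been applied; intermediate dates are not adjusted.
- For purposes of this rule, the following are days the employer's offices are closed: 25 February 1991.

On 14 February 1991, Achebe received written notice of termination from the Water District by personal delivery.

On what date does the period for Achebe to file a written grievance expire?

11 days after 14 February 1991 is February 25, 1991.
Service was not by mail, so no mail extension applies.
February 25, 1991 is a listed holiday. The next qualifying day is February 26, 1991.

February 26, 1991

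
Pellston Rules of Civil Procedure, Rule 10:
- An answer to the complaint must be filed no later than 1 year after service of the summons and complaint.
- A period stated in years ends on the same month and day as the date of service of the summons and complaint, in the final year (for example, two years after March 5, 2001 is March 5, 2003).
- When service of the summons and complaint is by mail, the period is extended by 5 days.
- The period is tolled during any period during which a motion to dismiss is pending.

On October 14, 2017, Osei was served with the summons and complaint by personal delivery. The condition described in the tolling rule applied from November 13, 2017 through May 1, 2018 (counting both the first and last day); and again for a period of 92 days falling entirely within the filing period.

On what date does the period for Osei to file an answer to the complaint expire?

July 3, 2019

1 year after October 14, 2017 is October 14, 2018.
Service was not by mail, so no mail extension applies.
From November 13, 2017 through May 1, 2018 inclusive is 170 days; tolling adds 170 days: October 14, 2018 + 170 days = April 2, 2019.
Tolling adds 92 days: April 2, 2019 + 92 days = July 3, 2019.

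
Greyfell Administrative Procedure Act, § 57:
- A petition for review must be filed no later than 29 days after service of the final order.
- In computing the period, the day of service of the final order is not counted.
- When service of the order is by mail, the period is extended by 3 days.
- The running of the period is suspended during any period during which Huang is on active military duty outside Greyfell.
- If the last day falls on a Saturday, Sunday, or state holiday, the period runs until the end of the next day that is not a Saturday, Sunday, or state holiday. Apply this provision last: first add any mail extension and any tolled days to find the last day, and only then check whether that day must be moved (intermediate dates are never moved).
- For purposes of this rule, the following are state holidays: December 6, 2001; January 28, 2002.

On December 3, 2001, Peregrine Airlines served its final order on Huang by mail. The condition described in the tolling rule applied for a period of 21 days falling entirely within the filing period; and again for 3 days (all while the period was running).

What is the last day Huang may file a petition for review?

29 days after December 3, 2001 is January 1, 2002.
Service was by mail, adding 3 days: January 1, 2002 + 3 days = January 4, 2002.
Tolling adds 21 days: January 4, 2002 + 21 days = January 25, 2002.
Tolling adds 3 days: January 25, 2002 + 3 days = January 28, 2002.
January 28, 2002 is a listed holiday. The next qualifying day is January 29, 2002.

January 29, 2002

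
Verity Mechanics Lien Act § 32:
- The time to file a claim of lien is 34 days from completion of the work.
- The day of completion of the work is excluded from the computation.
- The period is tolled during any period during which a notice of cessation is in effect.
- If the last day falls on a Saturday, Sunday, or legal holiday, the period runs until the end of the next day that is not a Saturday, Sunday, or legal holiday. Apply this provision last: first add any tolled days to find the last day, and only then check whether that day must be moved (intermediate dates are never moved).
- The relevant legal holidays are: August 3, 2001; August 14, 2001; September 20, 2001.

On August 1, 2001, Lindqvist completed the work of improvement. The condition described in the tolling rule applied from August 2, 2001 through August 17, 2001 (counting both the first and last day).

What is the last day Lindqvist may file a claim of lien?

34 days after August 1, 2001 is September 4, 2001.
From August 2, 2001 through August 17, 2001 inclusive is 16 days; tolling adds 16 days: September 4, 2001 + 16 days = September 20, 2001.
September 20, 2001 is a listed holiday. The next qualifying day is September 21, 2001.

September 21, 2001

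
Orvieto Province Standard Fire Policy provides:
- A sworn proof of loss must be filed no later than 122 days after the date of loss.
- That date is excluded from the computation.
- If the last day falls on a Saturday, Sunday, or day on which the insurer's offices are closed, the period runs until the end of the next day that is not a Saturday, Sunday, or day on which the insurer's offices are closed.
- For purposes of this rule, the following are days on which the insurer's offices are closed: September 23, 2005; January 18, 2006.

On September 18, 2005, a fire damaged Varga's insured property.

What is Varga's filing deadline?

January 19, 2006

122 days after September 18, 2005 is January 18, 2006.
January 18, 2006 is a listed holiday. The next qualifying day is January 19, 2006.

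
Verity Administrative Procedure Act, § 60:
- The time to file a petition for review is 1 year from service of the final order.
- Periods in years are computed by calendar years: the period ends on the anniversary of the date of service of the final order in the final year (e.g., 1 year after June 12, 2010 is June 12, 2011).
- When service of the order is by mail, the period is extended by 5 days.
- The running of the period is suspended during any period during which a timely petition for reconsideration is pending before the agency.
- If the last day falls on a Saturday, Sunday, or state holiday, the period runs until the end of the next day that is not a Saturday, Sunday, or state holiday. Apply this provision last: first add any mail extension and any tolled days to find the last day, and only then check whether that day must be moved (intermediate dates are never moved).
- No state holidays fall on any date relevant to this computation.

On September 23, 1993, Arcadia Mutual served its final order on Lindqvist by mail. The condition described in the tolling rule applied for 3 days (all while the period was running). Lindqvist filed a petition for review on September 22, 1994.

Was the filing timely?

Yes

1 year after September 23, 1993 is September 23, 1994.
Service was by mail, adding 5 days: September 23, 1994 + 5 days = September 28, 1994.
Tolling adds 3 days: September 28, 1994 + 3 days = October 1, 1994.
October 1, 1994 is Saturday; October 2, 1994 is Sunday. The next qualifying day is October 3, 1994.
The deadline is October 3, 1994; the filing on September 22, 1994 is on or before that date.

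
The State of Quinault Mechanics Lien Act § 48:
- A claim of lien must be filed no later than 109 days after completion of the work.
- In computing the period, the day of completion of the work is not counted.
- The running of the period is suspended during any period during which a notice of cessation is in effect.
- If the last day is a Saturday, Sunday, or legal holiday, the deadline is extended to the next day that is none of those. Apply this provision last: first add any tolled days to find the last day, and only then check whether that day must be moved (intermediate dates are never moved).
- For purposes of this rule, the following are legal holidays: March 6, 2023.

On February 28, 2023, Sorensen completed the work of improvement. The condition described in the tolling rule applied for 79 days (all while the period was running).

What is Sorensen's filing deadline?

September 4, 2023

109 days after February 28, 2023 is June 17, 2023.
Tolling adds 79 days: June 17, 2023 + 79 days = September 4, 2023.
September 4, 2023 is a Monday and not a legal holiday, so no extension applies.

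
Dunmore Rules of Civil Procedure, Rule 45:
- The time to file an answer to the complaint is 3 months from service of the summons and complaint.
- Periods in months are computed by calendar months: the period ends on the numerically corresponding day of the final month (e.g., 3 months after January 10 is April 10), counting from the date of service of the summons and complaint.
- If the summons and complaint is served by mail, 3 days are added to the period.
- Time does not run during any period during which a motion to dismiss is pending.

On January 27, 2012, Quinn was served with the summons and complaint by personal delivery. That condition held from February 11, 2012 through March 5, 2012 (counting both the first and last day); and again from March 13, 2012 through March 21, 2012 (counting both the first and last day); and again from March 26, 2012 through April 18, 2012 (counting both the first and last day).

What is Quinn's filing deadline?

June 23, 2012

3 months after January 27, 2012 is April 27, 2012.
Service was not by mail, so no mail extension applies.
From February 11, 2012 through March 5, 2012 inclusive is 24 days; tolling adds 24 days: April 27, 2012 + 24 days = May 21, 2012.
From March 13, 2012 through March 21, 2012 inclusive is 9 days; tolling adds 9 days: May 21, 2012 + 9 days = May 30, 2012.
From March 26, 2012 through April 18, 2012 inclusive is 24 days; tolling adds 24 days: May 30, 2012 + 24 days = June 23, 2012.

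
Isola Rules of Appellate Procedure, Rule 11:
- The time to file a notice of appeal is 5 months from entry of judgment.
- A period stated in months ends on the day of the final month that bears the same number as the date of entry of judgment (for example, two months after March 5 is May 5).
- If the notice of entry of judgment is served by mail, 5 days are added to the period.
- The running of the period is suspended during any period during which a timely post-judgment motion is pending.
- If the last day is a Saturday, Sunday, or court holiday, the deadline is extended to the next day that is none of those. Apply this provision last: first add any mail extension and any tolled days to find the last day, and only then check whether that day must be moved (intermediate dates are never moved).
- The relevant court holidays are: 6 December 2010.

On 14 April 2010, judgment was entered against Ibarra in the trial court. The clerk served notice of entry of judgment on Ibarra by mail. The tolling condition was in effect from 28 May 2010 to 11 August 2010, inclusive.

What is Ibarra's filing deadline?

December 7, 2010

5 months after 14 April 2010 is September 14, 2010.
Service was by mail, adding 5 days: September 14, 2010 + 5 days = September 19, 2010.
From May 28, 2010 through August 11, 2010 inclusive is 76 days; tolling adds 76 days: September 19, 2010 + 76 days = December 4, 2010.
December 4, 2010 is Saturday; December 5, 2010 is Sunday; December 6, 2010 is a listed holiday. The next qualifying day is December 7, 2010.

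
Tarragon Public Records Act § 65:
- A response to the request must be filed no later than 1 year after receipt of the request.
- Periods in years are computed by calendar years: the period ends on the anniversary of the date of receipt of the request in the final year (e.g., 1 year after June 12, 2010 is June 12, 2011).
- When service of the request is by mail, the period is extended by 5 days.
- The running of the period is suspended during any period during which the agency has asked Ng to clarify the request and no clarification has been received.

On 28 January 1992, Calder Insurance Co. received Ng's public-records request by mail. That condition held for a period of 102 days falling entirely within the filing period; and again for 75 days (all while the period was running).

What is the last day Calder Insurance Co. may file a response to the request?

July 29, 1993

1 year after 28 January 1992 is January 28, 1993.
Service was by mail, adding 5 days: January 28, 1993 + 5 days = February 2, 1993.
Tolling adds 102 days: February 2, 1993 + 102 days = May 15, 1993.
Tolling adds 75 days: May 15, 1993 + 75 days = July 29, 1993.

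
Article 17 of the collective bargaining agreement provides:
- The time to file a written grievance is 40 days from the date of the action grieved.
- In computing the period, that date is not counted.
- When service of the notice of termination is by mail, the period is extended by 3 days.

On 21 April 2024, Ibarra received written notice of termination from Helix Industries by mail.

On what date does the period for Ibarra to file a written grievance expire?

June 3, 2024

40 days after 21 April 2024 is May 31, 2024.
Service was by mail, adding 3 days: May 31, 2024 + 3 days = June 3, 2024.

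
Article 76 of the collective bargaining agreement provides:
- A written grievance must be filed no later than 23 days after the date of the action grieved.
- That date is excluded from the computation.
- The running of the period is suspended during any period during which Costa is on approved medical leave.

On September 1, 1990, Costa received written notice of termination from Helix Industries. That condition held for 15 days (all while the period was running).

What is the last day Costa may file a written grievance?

October 9, 1990

23 days after September 1, 1990 is September 24, 1990.
Tolling adds 15 days: September 24, 1990 + 15 days = October 9, 1990.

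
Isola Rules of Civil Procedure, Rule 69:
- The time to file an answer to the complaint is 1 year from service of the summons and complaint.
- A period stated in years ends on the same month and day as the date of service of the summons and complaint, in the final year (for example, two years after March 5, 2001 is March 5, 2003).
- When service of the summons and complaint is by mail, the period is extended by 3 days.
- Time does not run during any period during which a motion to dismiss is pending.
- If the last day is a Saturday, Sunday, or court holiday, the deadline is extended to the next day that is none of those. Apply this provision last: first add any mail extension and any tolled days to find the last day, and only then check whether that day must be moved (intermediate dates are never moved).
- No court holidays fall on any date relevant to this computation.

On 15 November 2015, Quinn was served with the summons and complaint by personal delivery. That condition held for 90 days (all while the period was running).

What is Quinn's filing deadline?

1 year after 15 November 2015 is November 15, 2016.
Service was not by mail, so no mail extension applies.
Tolling adds 90 days: November 15, 2016 + 90 days = February 13, 2017.
February 13, 2017 is a Monday and not a court holiday, so no extension applies.

February 13, 2017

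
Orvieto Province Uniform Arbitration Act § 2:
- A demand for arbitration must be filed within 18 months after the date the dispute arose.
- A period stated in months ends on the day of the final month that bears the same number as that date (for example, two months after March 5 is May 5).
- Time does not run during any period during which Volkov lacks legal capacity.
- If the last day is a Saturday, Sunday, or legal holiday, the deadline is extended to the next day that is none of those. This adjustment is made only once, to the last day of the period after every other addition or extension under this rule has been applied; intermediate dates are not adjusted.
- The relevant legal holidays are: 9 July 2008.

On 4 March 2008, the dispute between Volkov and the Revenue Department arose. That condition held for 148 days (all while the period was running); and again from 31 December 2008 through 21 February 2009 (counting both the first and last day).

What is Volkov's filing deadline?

March 24, 2010

18 months after 4 March 2008 is September 4, 2009.
Tolling adds 148 days: September 4, 2009 + 148 days = January 30, 2010.
From December 31, 2008 through February 21, 2009 inclusive is 53 days; tolling adds 53 days: January 30, 2010 + 53 days = March 24, 2010.
March 24, 2010 is a Wednesday and not a legal holiday, so no extension applies.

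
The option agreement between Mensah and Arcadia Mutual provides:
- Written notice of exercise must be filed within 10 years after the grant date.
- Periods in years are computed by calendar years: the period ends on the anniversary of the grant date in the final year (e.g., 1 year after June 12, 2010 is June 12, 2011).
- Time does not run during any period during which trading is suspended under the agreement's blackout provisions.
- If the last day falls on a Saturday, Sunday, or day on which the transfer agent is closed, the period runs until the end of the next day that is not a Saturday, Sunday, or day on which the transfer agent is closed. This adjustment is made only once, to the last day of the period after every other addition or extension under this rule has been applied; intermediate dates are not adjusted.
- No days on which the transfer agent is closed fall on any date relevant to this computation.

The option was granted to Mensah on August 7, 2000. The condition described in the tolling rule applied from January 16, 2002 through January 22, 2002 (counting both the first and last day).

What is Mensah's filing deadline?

10 years after August 7, 2000 is August 7, 2010.
From January 16, 2002 through January 22, 2002 inclusive is 7 days; tolling adds 7 days: August 7, 2010 + 7 days = August 14, 2010.
August 14, 2010 is Saturday; August 15, 2010 is Sunday. The next qualifying day is August 16, 2010.

August 16, 2010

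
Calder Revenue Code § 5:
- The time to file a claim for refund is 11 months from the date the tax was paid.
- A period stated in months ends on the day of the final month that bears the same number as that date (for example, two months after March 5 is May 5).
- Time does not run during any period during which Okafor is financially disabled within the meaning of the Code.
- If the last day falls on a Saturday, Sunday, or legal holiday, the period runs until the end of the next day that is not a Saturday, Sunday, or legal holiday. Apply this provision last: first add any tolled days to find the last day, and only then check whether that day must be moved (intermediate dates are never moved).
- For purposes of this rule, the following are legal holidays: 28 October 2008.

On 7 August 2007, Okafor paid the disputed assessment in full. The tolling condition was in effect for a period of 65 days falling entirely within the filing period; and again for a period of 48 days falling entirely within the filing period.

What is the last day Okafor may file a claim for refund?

11 months after 7 August 2007 is July 7, 2008.
Tolling adds 65 days: July 7, 2008 + 65 days = September 10, 2008.
Tolling adds 48 days: September 10, 2008 + 48 days = October 28, 2008.
October 28, 2008 is a listed holiday. The next qualifying day is October 29, 2008.

October 29, 2008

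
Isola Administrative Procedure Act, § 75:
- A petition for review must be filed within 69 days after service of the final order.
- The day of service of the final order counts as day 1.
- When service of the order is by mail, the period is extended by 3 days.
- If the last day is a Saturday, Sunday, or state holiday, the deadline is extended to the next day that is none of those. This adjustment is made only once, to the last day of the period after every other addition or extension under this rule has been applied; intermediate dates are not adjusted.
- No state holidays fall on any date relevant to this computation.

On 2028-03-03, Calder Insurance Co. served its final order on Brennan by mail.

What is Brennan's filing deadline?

May 15, 2028

Counting 2028-03-03 as day 1, day 69 is May 10, 2028.
Service was by mail, adding 3 days: May 10, 2028 + 3 days = May 13, 2028.
May 13, 2028 is Saturday; May 14, 2028 is Sunday. The next qualifying day is May 15, 2028.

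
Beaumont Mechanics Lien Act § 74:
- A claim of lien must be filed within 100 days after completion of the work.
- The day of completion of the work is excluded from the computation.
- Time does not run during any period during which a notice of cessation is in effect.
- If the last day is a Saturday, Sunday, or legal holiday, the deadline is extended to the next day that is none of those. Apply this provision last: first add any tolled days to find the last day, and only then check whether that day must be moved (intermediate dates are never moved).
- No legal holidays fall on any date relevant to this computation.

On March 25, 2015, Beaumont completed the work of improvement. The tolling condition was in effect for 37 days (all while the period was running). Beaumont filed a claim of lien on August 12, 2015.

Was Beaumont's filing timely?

100 days after March 25, 2015 is July 3, 2015.
Tolling adds 37 days: July 3, 2015 + 37 days = August 9, 2015.
August 9, 2015 is Sunday. The next qualifying day is August 10, 2015.
The deadline is August 10, 2015; the filing on August 12, 2015 is after that date.

No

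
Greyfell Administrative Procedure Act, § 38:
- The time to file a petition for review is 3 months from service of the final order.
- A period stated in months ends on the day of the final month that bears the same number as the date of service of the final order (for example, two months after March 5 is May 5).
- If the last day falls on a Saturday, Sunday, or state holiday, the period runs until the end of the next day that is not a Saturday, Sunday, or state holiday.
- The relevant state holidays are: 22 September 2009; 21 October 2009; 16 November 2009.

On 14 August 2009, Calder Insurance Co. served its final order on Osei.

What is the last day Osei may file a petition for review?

3 months after 14 August 2009 is November 14, 2009.
November 14, 2009 is Saturday; November 15, 2009 is Sunday; November 16, 2009 is a listed holiday. The next qualifying day is November 17, 2009.

November 17, 2009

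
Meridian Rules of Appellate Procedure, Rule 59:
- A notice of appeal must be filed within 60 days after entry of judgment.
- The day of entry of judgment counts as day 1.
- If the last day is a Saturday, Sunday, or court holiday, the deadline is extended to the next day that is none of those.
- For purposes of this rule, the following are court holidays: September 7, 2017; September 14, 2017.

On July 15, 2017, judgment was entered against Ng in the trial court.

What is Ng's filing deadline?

Counting July 15, 2017 as day 1, day 60 is September 12, 2017.
September 12, 2017 is a Tuesday and not a court holiday, so no extension applies.

September 12, 2017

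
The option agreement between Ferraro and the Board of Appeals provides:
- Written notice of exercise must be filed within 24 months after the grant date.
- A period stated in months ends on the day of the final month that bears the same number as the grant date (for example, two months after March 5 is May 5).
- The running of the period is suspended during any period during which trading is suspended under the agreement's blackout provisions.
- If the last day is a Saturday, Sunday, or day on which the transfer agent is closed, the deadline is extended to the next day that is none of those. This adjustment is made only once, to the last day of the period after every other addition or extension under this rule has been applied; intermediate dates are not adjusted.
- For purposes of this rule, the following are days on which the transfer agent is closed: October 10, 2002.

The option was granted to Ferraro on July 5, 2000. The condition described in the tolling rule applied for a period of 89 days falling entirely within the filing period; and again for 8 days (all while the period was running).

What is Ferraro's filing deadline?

October 11, 2002

24 months after July 5, 2000 is July 5, 2002.
Tolling adds 89 days: July 5, 2002 + 89 days = October 2, 2002.
Tolling adds 8 days: October 2, 2002 + 8 days = October 10, 2002.
October 10, 2002 is a listed holiday. The next qualifying day is October 11, 2002.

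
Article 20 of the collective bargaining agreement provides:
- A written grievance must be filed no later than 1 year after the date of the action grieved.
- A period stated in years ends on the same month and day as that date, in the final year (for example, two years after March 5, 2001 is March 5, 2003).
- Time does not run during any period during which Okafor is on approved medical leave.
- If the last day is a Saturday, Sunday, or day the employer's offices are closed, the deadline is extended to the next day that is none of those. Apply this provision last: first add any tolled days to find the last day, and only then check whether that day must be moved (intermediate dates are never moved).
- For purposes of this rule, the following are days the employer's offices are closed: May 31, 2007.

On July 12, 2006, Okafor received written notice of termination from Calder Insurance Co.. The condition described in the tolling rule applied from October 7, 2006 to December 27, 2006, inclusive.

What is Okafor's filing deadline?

October 2, 2007

1 year after July 12, 2006 is July 12, 2007.
From October 7, 2006 through December 27, 2006 inclusive is 82 days; tolling adds 82 days: July 12, 2007 + 82 days = October 2, 2007.
October 2, 2007 is a Tuesday and not a day the employer's offices are closed, so no extension applies.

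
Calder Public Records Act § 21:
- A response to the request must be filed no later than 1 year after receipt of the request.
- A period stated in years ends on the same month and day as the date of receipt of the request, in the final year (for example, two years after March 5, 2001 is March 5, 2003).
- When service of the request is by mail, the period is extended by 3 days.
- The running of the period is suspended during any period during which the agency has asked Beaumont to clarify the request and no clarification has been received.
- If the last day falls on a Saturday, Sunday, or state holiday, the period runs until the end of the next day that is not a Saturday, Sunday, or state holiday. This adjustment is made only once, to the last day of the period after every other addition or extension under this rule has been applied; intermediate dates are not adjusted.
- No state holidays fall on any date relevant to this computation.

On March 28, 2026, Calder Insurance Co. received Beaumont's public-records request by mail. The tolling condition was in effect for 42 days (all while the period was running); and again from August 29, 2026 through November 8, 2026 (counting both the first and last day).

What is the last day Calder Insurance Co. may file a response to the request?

1 year after March 28, 2026 is March 28, 2027.
Service was by mail, adding 3 days: March 28, 2027 + 3 days = March 31, 2027.
Tolling adds 42 days: March 31, 2027 + 42 days = May 12, 2027.
From August 29, 2026 through November 8, 2026 inclusive is 72 days; tolling adds 72 days: May 12, 2027 + 72 days = July 23, 2027.
July 23, 2027 is a Friday and not a state holiday, so no extension applies.

July 23, 2027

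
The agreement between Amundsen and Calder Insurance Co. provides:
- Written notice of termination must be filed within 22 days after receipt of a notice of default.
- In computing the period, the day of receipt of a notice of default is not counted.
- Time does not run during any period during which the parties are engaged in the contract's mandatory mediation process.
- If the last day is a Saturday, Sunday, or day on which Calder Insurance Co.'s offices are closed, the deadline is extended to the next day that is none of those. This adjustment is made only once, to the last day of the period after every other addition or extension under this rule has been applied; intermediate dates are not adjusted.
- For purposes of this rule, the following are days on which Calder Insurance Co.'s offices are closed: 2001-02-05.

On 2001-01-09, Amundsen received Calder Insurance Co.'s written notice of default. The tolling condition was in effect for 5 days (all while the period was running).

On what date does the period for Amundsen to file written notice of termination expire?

February 6, 2001

22 days after 2001-01-09 is January 31, 2001.
Tolling adds 5 days: January 31, 2001 + 5 days = February 5, 2001.
February 5, 2001 is a listed holiday. The next qualifying day is February 6, 2001.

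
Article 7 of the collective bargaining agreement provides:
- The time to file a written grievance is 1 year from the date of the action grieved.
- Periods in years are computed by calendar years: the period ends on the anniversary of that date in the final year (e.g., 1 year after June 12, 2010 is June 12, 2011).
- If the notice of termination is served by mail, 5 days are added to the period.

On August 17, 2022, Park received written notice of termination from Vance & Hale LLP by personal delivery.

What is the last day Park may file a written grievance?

August 17, 2023

1 year after August 17, 2022 is August 17, 2023.
Service was not by mail, so no mail extension applies.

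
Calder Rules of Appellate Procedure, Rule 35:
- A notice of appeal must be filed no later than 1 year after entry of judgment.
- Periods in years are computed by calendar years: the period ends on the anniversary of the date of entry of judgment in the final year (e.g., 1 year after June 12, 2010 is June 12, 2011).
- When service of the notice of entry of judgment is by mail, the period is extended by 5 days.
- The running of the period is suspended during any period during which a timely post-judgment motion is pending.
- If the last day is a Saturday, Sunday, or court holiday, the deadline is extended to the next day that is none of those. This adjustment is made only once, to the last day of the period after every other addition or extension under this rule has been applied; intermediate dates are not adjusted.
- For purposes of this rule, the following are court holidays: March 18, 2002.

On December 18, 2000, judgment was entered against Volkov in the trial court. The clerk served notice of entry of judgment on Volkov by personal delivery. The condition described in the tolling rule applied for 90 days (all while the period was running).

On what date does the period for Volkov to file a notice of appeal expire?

March 19, 2002

1 year after December 18, 2000 is December 18, 2001.
Service was not by mail, so no mail extension applies.
Tolling adds 90 days: December 18, 2001 + 90 days = March 18, 2002.
March 18, 2002 is a listed holiday. The next qualifying day is March 19, 2002.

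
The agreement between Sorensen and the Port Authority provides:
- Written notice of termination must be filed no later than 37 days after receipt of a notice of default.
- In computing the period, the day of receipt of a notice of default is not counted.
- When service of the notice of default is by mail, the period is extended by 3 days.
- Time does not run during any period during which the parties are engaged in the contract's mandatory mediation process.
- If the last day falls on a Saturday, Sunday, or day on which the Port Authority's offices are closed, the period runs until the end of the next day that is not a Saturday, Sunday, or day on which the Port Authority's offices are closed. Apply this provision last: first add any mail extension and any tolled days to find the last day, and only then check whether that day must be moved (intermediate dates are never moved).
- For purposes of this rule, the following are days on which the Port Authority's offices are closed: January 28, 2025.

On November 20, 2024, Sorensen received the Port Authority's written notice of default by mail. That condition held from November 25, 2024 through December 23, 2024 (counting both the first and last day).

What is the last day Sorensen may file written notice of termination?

January 29, 2025

37 days after November 20, 2024 is December 27, 2024.
Service was by mail, adding 3 days: December 27, 2024 + 3 days = December 30, 2024.
From November 25, 2024 through December 23, 2024 inclusive is 29 days; tolling adds 29 days: December 30, 2024 + 29 days = January 28, 2025.
January 28, 2025 is a listed holiday. The next qualifying day is January 29, 2025.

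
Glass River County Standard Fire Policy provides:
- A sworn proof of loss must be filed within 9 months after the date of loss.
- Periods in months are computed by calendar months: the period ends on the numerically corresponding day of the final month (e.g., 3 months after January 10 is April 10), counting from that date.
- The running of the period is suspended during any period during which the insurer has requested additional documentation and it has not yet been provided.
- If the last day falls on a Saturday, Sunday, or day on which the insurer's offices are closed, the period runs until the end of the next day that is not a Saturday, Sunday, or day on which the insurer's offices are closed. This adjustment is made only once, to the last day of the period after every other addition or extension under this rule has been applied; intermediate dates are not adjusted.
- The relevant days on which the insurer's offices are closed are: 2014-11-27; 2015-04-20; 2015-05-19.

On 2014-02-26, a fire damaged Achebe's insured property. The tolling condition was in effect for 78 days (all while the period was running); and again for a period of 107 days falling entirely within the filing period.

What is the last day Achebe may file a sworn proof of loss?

June 1, 2015

9 months after 2014-02-26 is November 26, 2014.
Tolling adds 78 days: November 26, 2014 + 78 days = February 12, 2015.
Tolling adds 107 days: February 12, 2015 + 107 days = May 30, 2015.
May 30, 2015 is Saturday; May 31, 2015 is Sunday. The next qualifying day is June 1, 2015.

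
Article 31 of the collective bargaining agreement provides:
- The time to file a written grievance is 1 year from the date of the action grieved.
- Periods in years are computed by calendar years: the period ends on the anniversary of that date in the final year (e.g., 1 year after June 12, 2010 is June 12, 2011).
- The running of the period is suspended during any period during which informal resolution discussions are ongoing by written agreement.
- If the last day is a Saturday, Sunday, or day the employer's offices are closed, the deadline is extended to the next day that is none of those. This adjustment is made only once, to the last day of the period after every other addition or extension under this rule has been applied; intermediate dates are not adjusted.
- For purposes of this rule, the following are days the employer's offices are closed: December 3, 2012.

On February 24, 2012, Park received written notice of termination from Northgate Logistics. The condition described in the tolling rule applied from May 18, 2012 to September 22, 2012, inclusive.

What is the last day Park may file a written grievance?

1 year after February 24, 2012 is February 24, 2013.
From May 18, 2012 through September 22, 2012 inclusive is 128 days; tolling adds 128 days: February 24, 2013 + 128 days = July 2, 2013.
July 2, 2013 is a Tuesday and not a day the employer's offices are closed, so no extension applies.

July 2, 2013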